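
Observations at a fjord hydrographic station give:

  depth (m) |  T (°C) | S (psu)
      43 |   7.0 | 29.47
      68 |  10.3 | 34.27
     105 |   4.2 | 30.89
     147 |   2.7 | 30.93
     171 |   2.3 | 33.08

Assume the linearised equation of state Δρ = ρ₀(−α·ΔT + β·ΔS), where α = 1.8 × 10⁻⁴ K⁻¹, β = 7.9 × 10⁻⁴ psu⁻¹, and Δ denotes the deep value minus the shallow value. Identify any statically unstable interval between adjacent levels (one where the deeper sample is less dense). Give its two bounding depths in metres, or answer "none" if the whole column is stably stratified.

68–105 m

Evaluate Δρ/ρ₀ = −αΔT + βΔS across each adjacent pair:
  43–68 m: −αΔT+βΔS = −(1.8 × 10⁻⁴)(+3.3)+(7.9 × 10⁻⁴)(+4.80) = 3.2 × 10⁻³ → stable
  68–105 m: −αΔT+βΔS = −(1.8 × 10⁻⁴)(-6.1)+(7.9 × 10⁻⁴)(-3.38) = -1.6 × 10⁻³ → UNSTABLE
  105–147 m: −αΔT+βΔS = −(1.8 × 10⁻⁴)(-1.5)+(7.9 × 10⁻⁴)(+0.04) = 3.0 × 10⁻⁴ → stable
  147–171 m: −αΔT+βΔS = −(1.8 × 10⁻⁴)(-0.4)+(7.9 × 10⁻⁴)(+2.15) = 1.8 × 10⁻³ → stable
The 68–105 m interval has Δρ < 0: lighter water underlies denser water.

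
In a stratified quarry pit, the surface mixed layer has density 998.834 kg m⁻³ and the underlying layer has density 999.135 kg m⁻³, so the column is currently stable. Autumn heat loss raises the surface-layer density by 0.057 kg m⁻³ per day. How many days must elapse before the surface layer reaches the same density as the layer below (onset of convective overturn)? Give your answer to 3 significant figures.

Density deficit of the surface layer: 999.135 − 998.834 = 0.301 kg m⁻³.
Required change = 0.301 / 0.057 = 5.28 days.

5.28 days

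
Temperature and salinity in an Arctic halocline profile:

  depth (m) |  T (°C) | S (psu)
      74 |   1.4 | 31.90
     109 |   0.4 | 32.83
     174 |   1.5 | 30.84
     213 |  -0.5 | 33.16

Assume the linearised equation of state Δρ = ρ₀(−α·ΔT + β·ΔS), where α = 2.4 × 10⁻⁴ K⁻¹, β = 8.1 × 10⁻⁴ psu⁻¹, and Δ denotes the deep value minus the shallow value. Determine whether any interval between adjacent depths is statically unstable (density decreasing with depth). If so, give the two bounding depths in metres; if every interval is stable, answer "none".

Evaluate Δρ/ρ₀ = −αΔT + βΔS across each adjacent pair:
  74–109 m: −αΔT+βΔS = −(2.4 × 10⁻⁴)(-1.0)+(8.1 × 10⁻⁴)(+0.93) = 9.9 × 10⁻⁴ → stable
  109–174 m: −αΔT+βΔS = −(2.4 × 10⁻⁴)(+1.1)+(8.1 × 10⁻⁴)(-1.99) = -1.9 × 10⁻³ → UNSTABLE
  174–213 m: −αΔT+βΔS = −(2.4 × 10⁻⁴)(-2.0)+(8.1 × 10⁻⁴)(+2.32) = 2.4 × 10⁻³ → stable
The 109–174 m interval has Δρ < 0: lighter water underlies denser water.

109–174 m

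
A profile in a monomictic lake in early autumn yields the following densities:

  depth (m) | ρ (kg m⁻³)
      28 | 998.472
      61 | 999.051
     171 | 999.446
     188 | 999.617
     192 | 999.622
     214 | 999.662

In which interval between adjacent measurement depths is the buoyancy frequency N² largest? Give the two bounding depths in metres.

28–61 m

Compute the density gradient over each adjacent pair:
  28–61 m: Δρ/Δz = 0.579/33 = 0.018 kg m⁻⁴
  61–171 m: Δρ/Δz = 0.395/110 = 3.6 × 10⁻³ kg m⁻⁴
  171–188 m: Δρ/Δz = 0.171/17 = 0.010 kg m⁻⁴
  188–192 m: Δρ/Δz = 0.005/4 = 1.3 × 10⁻³ kg m⁻⁴
  192–214 m: Δρ/Δz = 0.040/22 = 1.8 × 10⁻³ kg m⁻⁴
The largest gradient is in the 28–61 m interval — the pycnocline.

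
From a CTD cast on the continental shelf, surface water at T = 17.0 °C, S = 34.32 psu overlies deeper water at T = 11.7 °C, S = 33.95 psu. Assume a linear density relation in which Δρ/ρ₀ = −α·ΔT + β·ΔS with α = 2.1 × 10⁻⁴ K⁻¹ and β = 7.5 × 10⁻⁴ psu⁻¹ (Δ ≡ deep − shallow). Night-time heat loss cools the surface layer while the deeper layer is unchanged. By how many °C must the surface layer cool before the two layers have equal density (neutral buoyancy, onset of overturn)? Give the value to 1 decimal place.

4.0 °C

Neutral buoyancy requires Δρ = 0, i.e. −α(T_deep − T_surf′) + β(S_deep − S_surf) = 0.
T_surf′ = T_deep − (β/α)·ΔS = 11.7 − (7.5 × 10⁻⁴/2.1 × 10⁻⁴)·(-0.37) = 13.021 °C.
Cooling required: 17.0 − (13.021) = 3.979 °C.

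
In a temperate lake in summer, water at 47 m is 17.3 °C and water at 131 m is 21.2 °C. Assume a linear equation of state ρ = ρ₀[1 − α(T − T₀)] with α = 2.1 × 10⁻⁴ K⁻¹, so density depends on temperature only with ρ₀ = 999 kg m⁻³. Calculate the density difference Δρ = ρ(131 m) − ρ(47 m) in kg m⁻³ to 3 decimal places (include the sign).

ΔT = +3.9 K, Δρ/ρ₀ = −αΔT = -8.19 × 10⁻⁴.
Δρ = 999 × (-8.19 × 10⁻⁴) = -0.818 kg m⁻³.
Negative Δρ: lighter below, statically unstable.

-0.818 kg m⁻³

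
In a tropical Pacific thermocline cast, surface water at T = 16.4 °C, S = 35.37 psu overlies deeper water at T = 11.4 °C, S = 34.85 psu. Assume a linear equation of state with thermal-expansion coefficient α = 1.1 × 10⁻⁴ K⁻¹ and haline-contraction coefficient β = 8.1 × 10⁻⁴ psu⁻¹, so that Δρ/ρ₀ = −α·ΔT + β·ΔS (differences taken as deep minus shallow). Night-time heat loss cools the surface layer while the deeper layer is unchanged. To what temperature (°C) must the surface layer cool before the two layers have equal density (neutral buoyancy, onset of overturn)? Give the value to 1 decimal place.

Neutral buoyancy requires Δρ = 0, i.e. −α(T_deep − T_surf′) + β(S_deep − S_surf) = 0.
T_surf′ = T_deep − (β/α)·ΔS = 11.4 − (8.1 × 10⁻⁴/1.1 × 10⁻⁴)·(-0.52) = 15.229 °C.
Cooling required: 16.4 − (15.229) = 1.171 °C.

15.2 °C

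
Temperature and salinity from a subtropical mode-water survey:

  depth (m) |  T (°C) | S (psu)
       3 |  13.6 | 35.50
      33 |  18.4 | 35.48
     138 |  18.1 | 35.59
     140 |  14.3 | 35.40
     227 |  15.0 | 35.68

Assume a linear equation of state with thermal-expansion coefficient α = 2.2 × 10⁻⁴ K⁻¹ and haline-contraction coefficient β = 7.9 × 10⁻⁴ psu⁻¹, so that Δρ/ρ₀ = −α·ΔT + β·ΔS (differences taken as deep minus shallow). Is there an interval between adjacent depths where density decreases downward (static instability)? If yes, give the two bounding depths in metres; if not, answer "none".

3–33 m

Evaluate Δρ/ρ₀ = −αΔT + βΔS across each adjacent pair:
  3–33 m: −αΔT+βΔS = −(2.2 × 10⁻⁴)(+4.8)+(7.9 × 10⁻⁴)(-0.02) = -1.1 × 10⁻³ → UNSTABLE
  33–138 m: −αΔT+βΔS = −(2.2 × 10⁻⁴)(-0.3)+(7.9 × 10⁻⁴)(+0.11) = 1.5 × 10⁻⁴ → stable
  138–140 m: −αΔT+βΔS = −(2.2 × 10⁻⁴)(-3.8)+(7.9 × 10⁻⁴)(-0.19) = 6.9 × 10⁻⁴ → stable
  140–227 m: −αΔT+βΔS = −(2.2 × 10⁻⁴)(+0.7)+(7.9 × 10⁻⁴)(+0.28) = 6.7 × 10⁻⁵ → stable
The 3–33 m interval has Δρ < 0: lighter water underlies denser water.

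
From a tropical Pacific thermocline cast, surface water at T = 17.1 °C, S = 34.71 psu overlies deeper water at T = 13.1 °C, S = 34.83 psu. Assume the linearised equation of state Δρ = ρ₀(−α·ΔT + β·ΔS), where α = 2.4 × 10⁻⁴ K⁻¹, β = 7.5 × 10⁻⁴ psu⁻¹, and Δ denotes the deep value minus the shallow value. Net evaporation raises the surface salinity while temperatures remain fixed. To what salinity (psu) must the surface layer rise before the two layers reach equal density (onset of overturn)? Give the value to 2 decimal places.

36.11 psu

Neutral buoyancy requires −α(T_deep − T_surf) + β(S_deep − S_surf′) = 0.
S_surf′ = S_deep − (α/β)·ΔT = 34.83 − (2.4 × 10⁻⁴/7.5 × 10⁻⁴)·(-4.0) = 36.1100 psu.
Increase required: 36.1100 − 34.71 = 1.4000 psu.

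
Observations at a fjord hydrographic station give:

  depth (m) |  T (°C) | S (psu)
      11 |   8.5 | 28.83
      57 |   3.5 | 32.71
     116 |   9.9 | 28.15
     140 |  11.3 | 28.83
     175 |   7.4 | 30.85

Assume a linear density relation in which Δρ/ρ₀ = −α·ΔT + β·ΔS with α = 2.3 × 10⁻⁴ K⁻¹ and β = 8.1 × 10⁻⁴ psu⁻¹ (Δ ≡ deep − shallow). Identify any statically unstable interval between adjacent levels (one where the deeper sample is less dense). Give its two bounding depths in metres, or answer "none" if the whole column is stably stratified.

57–116 m

Evaluate Δρ/ρ₀ = −αΔT + βΔS across each adjacent pair:
  11–57 m: −αΔT+βΔS = −(2.3 × 10⁻⁴)(-5.0)+(8.1 × 10⁻⁴)(+3.88) = 4.3 × 10⁻³ → stable
  57–116 m: −αΔT+βΔS = −(2.3 × 10⁻⁴)(+6.4)+(8.1 × 10⁻⁴)(-4.56) = -5.2 × 10⁻³ → UNSTABLE
  116–140 m: −αΔT+βΔS = −(2.3 × 10⁻⁴)(+1.4)+(8.1 × 10⁻⁴)(+0.68) = 2.3 × 10⁻⁴ → stable
  140–175 m: −αΔT+βΔS = −(2.3 × 10⁻⁴)(-3.9)+(8.1 × 10⁻⁴)(+2.02) = 2.5 × 10⁻³ → stable
The 57–116 m interval has Δρ < 0: lighter water underlies denser water.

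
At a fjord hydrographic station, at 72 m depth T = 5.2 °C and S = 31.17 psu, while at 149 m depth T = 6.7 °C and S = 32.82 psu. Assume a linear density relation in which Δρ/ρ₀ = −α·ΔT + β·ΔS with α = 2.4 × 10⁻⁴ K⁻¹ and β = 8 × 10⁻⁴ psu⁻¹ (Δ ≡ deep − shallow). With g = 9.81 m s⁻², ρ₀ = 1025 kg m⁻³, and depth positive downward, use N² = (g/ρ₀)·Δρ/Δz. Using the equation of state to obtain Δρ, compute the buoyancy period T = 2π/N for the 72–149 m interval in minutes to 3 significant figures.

ΔT = +1.5 K, ΔS = +1.65 psu (deep − shallow).
Δρ/ρ₀ = −αΔT + βΔS = -3.60 × 10⁻⁴ + 1.32 × 10⁻³ = 9.60 × 10⁻⁴, so Δρ ≈ 0.9840 kg m⁻³.
N² = (g/ρ₀)·Δρ/Δz = g·(Δρ/ρ₀)/Δz = 9.81 × 9.60 × 10⁻⁴ / 77 = 1.2231 × 10⁻⁴ s⁻².
N = √(1.2231 × 10⁻⁴) = 0.011059 rad s⁻¹ → T = 2π/N = 568.15 s = 9.4692 min ≈ 9.47 min.

9.47 min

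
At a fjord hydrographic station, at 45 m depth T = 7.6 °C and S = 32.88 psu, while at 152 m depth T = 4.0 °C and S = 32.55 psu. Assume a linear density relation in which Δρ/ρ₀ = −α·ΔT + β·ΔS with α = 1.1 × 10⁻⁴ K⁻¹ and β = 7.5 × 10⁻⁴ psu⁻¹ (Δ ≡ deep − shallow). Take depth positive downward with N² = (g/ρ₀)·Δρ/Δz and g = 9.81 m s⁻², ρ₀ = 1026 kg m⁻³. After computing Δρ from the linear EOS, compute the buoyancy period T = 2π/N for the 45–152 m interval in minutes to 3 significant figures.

ΔT = -3.6 K, ΔS = -0.33 psu (deep − shallow).
Δρ/ρ₀ = −αΔT + βΔS = 3.96 × 10⁻⁴ − 2.475 × 10⁻⁴ = 1.485 × 10⁻⁴, so Δρ ≈ 0.1524 kg m⁻³.
N² = (g/ρ₀)·Δρ/Δz = g·(Δρ/ρ₀)/Δz = 9.81 × 1.485 × 10⁻⁴ / 107 = 1.3615 × 10⁻⁵ s⁻².
N = √(1.3615 × 10⁻⁵) = 3.6899 × 10⁻³ rad s⁻¹ → T = 2π/N = 1.7028 × 10³ s = 28.380 min ≈ 28.4 min.

28.4 min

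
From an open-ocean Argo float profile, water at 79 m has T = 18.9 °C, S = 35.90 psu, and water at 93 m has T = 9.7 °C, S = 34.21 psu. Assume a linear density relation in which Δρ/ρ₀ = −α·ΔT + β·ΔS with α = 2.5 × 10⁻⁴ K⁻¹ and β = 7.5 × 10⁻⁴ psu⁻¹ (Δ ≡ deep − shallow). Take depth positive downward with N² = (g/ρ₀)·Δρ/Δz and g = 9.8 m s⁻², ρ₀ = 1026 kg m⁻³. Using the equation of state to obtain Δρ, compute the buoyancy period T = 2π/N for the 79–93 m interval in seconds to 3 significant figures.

234 s

ΔT = -9.2 K, ΔS = -1.69 psu (deep − shallow).
Δρ/ρ₀ = −αΔT + βΔS = 2.30 × 10⁻³ − 1.2675 × 10⁻³ = 1.0325 × 10⁻³, so Δρ ≈ 1.059 kg m⁻³.
N² = (g/ρ₀)·Δρ/Δz = g·(Δρ/ρ₀)/Δz = 9.8 × 1.0325 × 10⁻³ / 14 = 7.2275 × 10⁻⁴ s⁻².
N = √(7.2275 × 10⁻⁴) = 0.026884 rad s⁻¹ → T = 2π/N = 233.71 s ≈ 234 s.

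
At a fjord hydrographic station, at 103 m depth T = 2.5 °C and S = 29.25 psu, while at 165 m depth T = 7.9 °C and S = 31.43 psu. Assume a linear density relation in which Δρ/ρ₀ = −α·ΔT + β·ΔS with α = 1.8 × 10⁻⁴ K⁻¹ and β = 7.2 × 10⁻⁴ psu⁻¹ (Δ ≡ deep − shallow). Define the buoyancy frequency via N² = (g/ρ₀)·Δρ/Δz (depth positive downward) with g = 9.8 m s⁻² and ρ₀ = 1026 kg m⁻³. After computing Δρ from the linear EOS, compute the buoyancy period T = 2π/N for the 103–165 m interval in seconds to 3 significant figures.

ΔT = +5.4 K, ΔS = +2.18 psu (deep − shallow).
Δρ/ρ₀ = −αΔT + βΔS = -9.72 × 10⁻⁴ + 1.5696 × 10⁻³ = 5.976 × 10⁻⁴, so Δρ ≈ 0.6131 kg m⁻³.
N² = (g/ρ₀)·Δρ/Δz = g·(Δρ/ρ₀)/Δz = 9.8 × 5.976 × 10⁻⁴ / 62 = 9.4459 × 10⁻⁵ s⁻².
N = √(9.4459 × 10⁻⁵) = 9.7190 × 10⁻³ rad s⁻¹ → T = 2π/N = 646.48 s ≈ 646 s.

646 s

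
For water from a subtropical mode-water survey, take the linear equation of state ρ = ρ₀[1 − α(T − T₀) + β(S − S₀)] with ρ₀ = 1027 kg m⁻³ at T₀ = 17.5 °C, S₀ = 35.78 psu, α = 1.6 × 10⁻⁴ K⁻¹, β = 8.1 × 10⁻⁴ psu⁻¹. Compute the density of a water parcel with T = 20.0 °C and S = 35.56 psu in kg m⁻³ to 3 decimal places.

T − T₀ = +2.5 K, S − S₀ = -0.22 psu.
Bracket = 1 − α·(+2.5) + β·(-0.22) = 1 + (-5.782 × 10⁻⁴) = 0.9994218.
ρ = 1027 × 0.9994218 = 1026.406 kg m⁻³.

1026.406 kg m⁻³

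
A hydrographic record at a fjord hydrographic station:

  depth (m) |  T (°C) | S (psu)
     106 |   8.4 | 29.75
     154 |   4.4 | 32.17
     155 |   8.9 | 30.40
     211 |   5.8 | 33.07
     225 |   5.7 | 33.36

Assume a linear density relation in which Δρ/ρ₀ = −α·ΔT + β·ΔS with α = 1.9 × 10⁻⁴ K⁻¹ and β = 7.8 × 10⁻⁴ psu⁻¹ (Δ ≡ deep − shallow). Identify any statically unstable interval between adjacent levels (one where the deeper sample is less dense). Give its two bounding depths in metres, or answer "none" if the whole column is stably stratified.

Evaluate Δρ/ρ₀ = −αΔT + βΔS across each adjacent pair:
  106–154 m: −αΔT+βΔS = −(1.9 × 10⁻⁴)(-4.0)+(7.8 × 10⁻⁴)(+2.42) = 2.6 × 10⁻³ → stable
  154–155 m: −αΔT+βΔS = −(1.9 × 10⁻⁴)(+4.5)+(7.8 × 10⁻⁴)(-1.77) = -2.2 × 10⁻³ → UNSTABLE
  155–211 m: −αΔT+βΔS = −(1.9 × 10⁻⁴)(-3.1)+(7.8 × 10⁻⁴)(+2.67) = 2.7 × 10⁻³ → stable
  211–225 m: −αΔT+βΔS = −(1.9 × 10⁻⁴)(-0.1)+(7.8 × 10⁻⁴)(+0.29) = 2.5 × 10⁻⁴ → stable
The 154–155 m interval has Δρ < 0: lighter water underlies denser water.

154–155 m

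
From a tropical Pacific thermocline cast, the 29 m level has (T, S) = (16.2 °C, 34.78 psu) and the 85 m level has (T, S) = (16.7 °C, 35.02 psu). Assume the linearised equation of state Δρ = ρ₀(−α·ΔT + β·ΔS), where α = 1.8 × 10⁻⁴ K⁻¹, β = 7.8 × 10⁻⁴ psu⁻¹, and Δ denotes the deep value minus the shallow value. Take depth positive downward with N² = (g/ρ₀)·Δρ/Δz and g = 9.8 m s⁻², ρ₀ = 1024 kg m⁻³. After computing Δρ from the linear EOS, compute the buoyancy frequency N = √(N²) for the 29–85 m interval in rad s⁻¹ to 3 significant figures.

4.12 × 10⁻³ rad s⁻¹

ΔT = +0.5 K, ΔS = +0.24 psu (deep − shallow).
Δρ/ρ₀ = −αΔT + βΔS = -9.00 × 10⁻⁵ + 1.872 × 10⁻⁴ = 9.72 × 10⁻⁵, so Δρ ≈ 0.09953 kg m⁻³.
N² = (g/ρ₀)·Δρ/Δz = g·(Δρ/ρ₀)/Δz = 9.8 × 9.72 × 10⁻⁵ / 56 = 1.7010 × 10⁻⁵ s⁻².
N = √(1.7010 × 10⁻⁵) = 4.1243 × 10⁻³ rad s⁻¹ ≈ 4.12 × 10⁻³ rad s⁻¹.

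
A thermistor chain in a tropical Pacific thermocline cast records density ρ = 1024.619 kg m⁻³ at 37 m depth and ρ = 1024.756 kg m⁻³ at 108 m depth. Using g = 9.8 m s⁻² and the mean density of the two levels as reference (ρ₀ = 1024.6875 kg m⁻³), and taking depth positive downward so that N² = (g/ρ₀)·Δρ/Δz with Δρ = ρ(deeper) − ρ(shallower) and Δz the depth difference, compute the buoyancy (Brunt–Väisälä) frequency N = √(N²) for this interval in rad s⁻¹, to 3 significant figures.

4.30 × 10⁻³ rad s⁻¹

Δρ = 1024.756 − 1024.619 = 0.137 kg m⁻³ over Δz = 108 − 37 = 71 m.
N² = (9.8/1024.6875) × (0.137/71) = 1.8454 × 10⁻⁵ s⁻².
N = √(1.8454 × 10⁻⁵) = 4.2958 × 10⁻³ rad s⁻¹ ≈ 4.30 × 10⁻³ rad s⁻¹.
Since Δρ > 0 the layer is stably stratified.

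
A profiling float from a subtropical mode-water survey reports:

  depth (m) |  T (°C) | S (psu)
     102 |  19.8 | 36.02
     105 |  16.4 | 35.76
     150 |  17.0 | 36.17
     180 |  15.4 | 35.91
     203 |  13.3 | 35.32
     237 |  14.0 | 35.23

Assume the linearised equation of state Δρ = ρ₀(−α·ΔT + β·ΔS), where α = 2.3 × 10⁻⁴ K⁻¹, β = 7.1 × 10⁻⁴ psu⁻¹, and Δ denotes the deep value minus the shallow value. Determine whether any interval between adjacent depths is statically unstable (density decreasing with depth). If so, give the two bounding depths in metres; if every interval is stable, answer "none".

203–237 m

Evaluate Δρ/ρ₀ = −αΔT + βΔS across each adjacent pair:
  102–105 m: −αΔT+βΔS = −(2.3 × 10⁻⁴)(-3.4)+(7.1 × 10⁻⁴)(-0.26) = 6.0 × 10⁻⁴ → stable
  105–150 m: −αΔT+βΔS = −(2.3 × 10⁻⁴)(+0.6)+(7.1 × 10⁻⁴)(+0.41) = 1.5 × 10⁻⁴ → stable
  150–180 m: −αΔT+βΔS = −(2.3 × 10⁻⁴)(-1.6)+(7.1 × 10⁻⁴)(-0.26) = 1.8 × 10⁻⁴ → stable
  180–203 m: −αΔT+βΔS = −(2.3 × 10⁻⁴)(-2.1)+(7.1 × 10⁻⁴)(-0.59) = 6.4 × 10⁻⁵ → stable
  203–237 m: −αΔT+βΔS = −(2.3 × 10⁻⁴)(+0.7)+(7.1 × 10⁻⁴)(-0.09) = -2.2 × 10⁻⁴ → UNSTABLE
The 203–237 m interval has Δρ < 0: lighter water underlies denser water.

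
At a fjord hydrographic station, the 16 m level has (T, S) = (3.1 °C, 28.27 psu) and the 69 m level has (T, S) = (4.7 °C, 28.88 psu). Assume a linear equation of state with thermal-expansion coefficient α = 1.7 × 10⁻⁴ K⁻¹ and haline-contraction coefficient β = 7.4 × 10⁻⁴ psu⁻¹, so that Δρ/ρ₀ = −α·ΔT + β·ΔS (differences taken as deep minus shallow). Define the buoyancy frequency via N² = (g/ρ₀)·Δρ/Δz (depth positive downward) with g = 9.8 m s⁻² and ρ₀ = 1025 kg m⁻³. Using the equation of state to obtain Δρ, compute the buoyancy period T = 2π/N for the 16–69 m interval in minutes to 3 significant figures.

18.2 min

ΔT = +1.6 K, ΔS = +0.61 psu (deep − shallow).
Δρ/ρ₀ = −αΔT + βΔS = -2.72 × 10⁻⁴ + 4.514 × 10⁻⁴ = 1.794 × 10⁻⁴, so Δρ ≈ 0.1839 kg m⁻³.
N² = (g/ρ₀)·Δρ/Δz = g·(Δρ/ρ₀)/Δz = 9.8 × 1.794 × 10⁻⁴ / 53 = 3.3172 × 10⁻⁵ s⁻².
N = √(3.3172 × 10⁻⁵) = 5.7595 × 10⁻³ rad s⁻¹ → T = 2π/N = 1.0909 × 10³ s = 18.182 min ≈ 18.2 min.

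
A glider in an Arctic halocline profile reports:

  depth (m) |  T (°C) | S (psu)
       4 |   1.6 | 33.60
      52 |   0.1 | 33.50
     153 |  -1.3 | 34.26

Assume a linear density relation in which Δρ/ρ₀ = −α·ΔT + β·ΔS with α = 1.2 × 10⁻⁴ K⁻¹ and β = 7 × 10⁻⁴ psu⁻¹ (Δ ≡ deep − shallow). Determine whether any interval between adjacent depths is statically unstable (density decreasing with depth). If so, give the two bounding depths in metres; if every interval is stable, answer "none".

Evaluate Δρ/ρ₀ = −αΔT + βΔS across each adjacent pair:
  4–52 m: −αΔT+βΔS = −(1.2 × 10⁻⁴)(-1.5)+(7 × 10⁻⁴)(-0.10) = 1.1 × 10⁻⁴ → stable
  52–153 m: −αΔT+βΔS = −(1.2 × 10⁻⁴)(-1.4)+(7 × 10⁻⁴)(+0.76) = 7.0 × 10⁻⁴ → stable
Every interval has Δρ > 0: the column is stably stratified throughout.

none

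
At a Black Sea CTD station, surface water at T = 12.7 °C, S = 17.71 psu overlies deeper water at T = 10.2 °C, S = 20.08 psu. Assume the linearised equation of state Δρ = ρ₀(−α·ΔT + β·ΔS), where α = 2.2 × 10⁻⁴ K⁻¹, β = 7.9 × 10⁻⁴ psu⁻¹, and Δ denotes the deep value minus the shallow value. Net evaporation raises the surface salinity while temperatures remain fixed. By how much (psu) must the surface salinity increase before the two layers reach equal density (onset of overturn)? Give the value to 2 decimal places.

3.07 psu

Neutral buoyancy requires −α(T_deep − T_surf) + β(S_deep − S_surf′) = 0.
S_surf′ = S_deep − (α/β)·ΔT = 20.08 − (2.2 × 10⁻⁴/7.9 × 10⁻⁴)·(-2.5) = 20.7762 psu.
Increase required: 20.7762 − 17.71 = 3.0662 psu.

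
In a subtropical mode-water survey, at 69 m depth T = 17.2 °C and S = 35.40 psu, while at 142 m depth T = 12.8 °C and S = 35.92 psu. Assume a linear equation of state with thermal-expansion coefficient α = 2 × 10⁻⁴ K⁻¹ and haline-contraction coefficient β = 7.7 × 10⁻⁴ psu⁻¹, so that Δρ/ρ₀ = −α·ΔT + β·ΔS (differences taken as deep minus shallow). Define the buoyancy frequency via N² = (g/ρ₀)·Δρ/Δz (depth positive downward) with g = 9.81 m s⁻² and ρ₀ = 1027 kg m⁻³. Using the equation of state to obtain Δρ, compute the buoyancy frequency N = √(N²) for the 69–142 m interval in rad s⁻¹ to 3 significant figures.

ΔT = -4.4 K, ΔS = +0.52 psu (deep − shallow).
Δρ/ρ₀ = −αΔT + βΔS = 8.80 × 10⁻⁴ + 4.004 × 10⁻⁴ = 1.2804 × 10⁻³, so Δρ ≈ 1.315 kg m⁻³.
N² = (g/ρ₀)·Δρ/Δz = g·(Δρ/ρ₀)/Δz = 9.81 × 1.2804 × 10⁻³ / 73 = 1.7206 × 10⁻⁴ s⁻².
N = √(1.7206 × 10⁻⁴) = 0.013117 rad s⁻¹ ≈ 0.0131 rad s⁻¹.

0.0131 rad s⁻¹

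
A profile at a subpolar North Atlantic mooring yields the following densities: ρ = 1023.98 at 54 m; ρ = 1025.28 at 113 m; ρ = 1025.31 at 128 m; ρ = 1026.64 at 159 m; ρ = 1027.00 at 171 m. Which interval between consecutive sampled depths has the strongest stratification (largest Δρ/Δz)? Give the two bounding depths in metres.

128–159 m

Compute the density gradient over each adjacent pair:
  54–113 m: Δρ/Δz = 1.30/59 = 0.022 kg m⁻⁴
  113–128 m: Δρ/Δz = 0.03/15 = 2.0 × 10⁻³ kg m⁻⁴
  128–159 m: Δρ/Δz = 1.33/31 = 0.043 kg m⁻⁴
  159–171 m: Δρ/Δz = 0.36/12 = 0.030 kg m⁻⁴
The largest gradient is in the 128–159 m interval — the pycnocline.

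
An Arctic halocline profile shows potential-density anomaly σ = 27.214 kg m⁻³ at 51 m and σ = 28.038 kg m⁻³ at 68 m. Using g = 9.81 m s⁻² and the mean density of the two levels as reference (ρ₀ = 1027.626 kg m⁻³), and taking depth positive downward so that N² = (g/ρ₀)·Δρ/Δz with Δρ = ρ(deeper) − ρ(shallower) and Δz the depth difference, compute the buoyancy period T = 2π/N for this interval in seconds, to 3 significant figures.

Δρ = 1028.038 − 1027.214 = 0.824 kg m⁻³ over Δz = 68 − 51 = 17 m.
N² = (9.81/1027.626) × (0.824/17) = 4.6271 × 10⁻⁴ s⁻².
N = √(4.6271 × 10⁻⁴) = 0.021511 rad s⁻¹, so T = 2π/N = 292.09 s ≈ 292 s.

292 s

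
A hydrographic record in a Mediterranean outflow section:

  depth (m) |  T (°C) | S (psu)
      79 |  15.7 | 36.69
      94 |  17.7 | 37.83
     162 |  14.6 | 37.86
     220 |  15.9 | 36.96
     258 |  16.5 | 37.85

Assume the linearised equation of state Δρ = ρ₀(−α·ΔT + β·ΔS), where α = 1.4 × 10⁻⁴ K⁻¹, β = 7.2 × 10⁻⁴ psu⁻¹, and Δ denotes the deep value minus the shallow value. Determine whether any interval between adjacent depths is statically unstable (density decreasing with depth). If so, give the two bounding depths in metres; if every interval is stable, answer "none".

Evaluate Δρ/ρ₀ = −αΔT + βΔS across each adjacent pair:
  79–94 m: −αΔT+βΔS = −(1.4 × 10⁻⁴)(+2.0)+(7.2 × 10⁻⁴)(+1.14) = 5.4 × 10⁻⁴ → stable
  94–162 m: −αΔT+βΔS = −(1.4 × 10⁻⁴)(-3.1)+(7.2 × 10⁻⁴)(+0.03) = 4.6 × 10⁻⁴ → stable
  162–220 m: −αΔT+βΔS = −(1.4 × 10⁻⁴)(+1.3)+(7.2 × 10⁻⁴)(-0.90) = -8.3 × 10⁻⁴ → UNSTABLE
  220–258 m: −αΔT+βΔS = −(1.4 × 10⁻⁴)(+0.6)+(7.2 × 10⁻⁴)(+0.89) = 5.6 × 10⁻⁴ → stable
The 162–220 m interval has Δρ < 0: lighter water underlies denser water.

162–220 m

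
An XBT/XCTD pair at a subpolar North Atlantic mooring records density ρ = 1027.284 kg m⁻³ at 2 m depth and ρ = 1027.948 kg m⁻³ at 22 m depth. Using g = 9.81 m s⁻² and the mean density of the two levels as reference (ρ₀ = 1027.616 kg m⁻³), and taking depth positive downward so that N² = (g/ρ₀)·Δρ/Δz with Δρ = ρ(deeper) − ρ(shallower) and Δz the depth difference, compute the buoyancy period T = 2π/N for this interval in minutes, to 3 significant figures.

5.88 min

Δρ = 1027.948 − 1027.284 = 0.664 kg m⁻³ over Δz = 22 − 2 = 20 m.
N² = (9.81/1027.616) × (0.664/20) = 3.1694 × 10⁻⁴ s⁻².
N = √(3.1694 × 10⁻⁴) = 0.017803 rad s⁻¹, so T = 2π/N = 352.93 s = 5.8822 min ≈ 5.88 min.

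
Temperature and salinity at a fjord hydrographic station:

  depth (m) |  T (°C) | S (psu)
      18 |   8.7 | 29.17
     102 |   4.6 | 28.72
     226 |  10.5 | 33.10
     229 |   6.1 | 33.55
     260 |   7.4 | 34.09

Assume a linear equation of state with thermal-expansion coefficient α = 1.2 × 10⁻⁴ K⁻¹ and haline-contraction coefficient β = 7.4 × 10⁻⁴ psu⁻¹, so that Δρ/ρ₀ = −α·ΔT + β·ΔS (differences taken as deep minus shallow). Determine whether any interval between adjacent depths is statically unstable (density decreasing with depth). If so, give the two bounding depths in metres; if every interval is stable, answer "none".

Evaluate Δρ/ρ₀ = −αΔT + βΔS across each adjacent pair:
  18–102 m: −αΔT+βΔS = −(1.2 × 10⁻⁴)(-4.1)+(7.4 × 10⁻⁴)(-0.45) = 1.6 × 10⁻⁴ → stable
  102–226 m: −αΔT+βΔS = −(1.2 × 10⁻⁴)(+5.9)+(7.4 × 10⁻⁴)(+4.38) = 2.5 × 10⁻³ → stable
  226–229 m: −αΔT+βΔS = −(1.2 × 10⁻⁴)(-4.4)+(7.4 × 10⁻⁴)(+0.45) = 8.6 × 10⁻⁴ → stable
  229–260 m: −αΔT+βΔS = −(1.2 × 10⁻⁴)(+1.3)+(7.4 × 10⁻⁴)(+0.54) = 2.4 × 10⁻⁴ → stable
Every interval has Δρ > 0: the column is stably stratified throughout.

none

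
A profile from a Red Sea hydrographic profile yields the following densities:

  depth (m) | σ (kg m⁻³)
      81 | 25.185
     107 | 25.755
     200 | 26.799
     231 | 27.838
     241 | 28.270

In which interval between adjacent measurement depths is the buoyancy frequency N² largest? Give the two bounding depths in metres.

Compute the density gradient over each adjacent pair:
  81–107 m: Δρ/Δz = 0.570/26 = 0.022 kg m⁻⁴
  107–200 m: Δρ/Δz = 1.044/93 = 0.011 kg m⁻⁴
  200–231 m: Δρ/Δz = 1.039/31 = 0.034 kg m⁻⁴
  231–241 m: Δρ/Δz = 0.432/10 = 0.043 kg m⁻⁴
The largest gradient is in the 231–241 m interval — the pycnocline.

231–241 m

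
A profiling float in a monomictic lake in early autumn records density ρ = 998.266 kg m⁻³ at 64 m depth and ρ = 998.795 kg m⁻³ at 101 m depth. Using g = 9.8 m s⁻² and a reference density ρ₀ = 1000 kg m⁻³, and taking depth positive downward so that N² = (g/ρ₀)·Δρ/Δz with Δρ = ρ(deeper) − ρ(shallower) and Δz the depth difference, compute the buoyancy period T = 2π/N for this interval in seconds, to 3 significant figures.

531 s

Δρ = 998.795 − 998.266 = 0.529 kg m⁻³ over Δz = 101 − 64 = 37 m.
N² = (9.8/1000) × (0.529/37) = 1.4011 × 10⁻⁴ s⁻².
N = √(1.4011 × 10⁻⁴) = 0.011837 rad s⁻¹, so T = 2π/N = 530.81 s ≈ 531 s.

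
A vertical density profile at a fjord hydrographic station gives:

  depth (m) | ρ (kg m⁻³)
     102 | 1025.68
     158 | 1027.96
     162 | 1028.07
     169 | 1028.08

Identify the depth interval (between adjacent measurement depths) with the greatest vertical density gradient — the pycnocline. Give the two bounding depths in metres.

Compute the density gradient over each adjacent pair:
  102–158 m: Δρ/Δz = 2.28/56 = 0.041 kg m⁻⁴
  158–162 m: Δρ/Δz = 0.11/4 = 0.028 kg m⁻⁴
  162–169 m: Δρ/Δz = 0.01/7 = 1.4 × 10⁻³ kg m⁻⁴
The largest gradient is in the 102–158 m interval — the pycnocline.

102–158 m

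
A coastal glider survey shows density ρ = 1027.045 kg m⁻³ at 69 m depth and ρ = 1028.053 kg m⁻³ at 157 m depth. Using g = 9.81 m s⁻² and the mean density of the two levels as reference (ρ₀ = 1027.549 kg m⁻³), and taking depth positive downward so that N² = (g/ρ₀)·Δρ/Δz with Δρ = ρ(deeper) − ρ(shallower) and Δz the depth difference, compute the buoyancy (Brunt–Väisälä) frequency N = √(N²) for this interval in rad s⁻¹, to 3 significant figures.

0.0105 rad s⁻¹

Δρ = 1028.053 − 1027.045 = 1.008 kg m⁻³ over Δz = 157 − 69 = 88 m.
N² = (9.81/1027.549) × (1.008/88) = 1.0936 × 10⁻⁴ s⁻².
N = √(1.0936 × 10⁻⁴) = 0.010458 rad s⁻¹ ≈ 0.0105 rad s⁻¹.
Since Δρ > 0 the layer is stably stratified.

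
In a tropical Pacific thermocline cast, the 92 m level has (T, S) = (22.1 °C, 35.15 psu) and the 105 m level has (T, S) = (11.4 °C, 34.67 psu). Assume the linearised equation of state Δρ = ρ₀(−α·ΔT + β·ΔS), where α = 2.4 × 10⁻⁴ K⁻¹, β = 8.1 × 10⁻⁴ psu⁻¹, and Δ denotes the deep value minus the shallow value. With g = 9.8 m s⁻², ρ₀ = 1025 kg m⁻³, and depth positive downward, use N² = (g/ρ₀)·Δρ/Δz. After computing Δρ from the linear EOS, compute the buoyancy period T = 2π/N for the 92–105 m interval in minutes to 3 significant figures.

2.58 min

ΔT = -10.7 K, ΔS = -0.48 psu (deep − shallow).
Δρ/ρ₀ = −αΔT + βΔS = 2.568 × 10⁻³ − 3.888 × 10⁻⁴ = 2.1792 × 10⁻³, so Δρ ≈ 2.234 kg m⁻³.
N² = (g/ρ₀)·Δρ/Δz = g·(Δρ/ρ₀)/Δz = 9.8 × 2.1792 × 10⁻³ / 13 = 1.6428 × 10⁻³ s⁻².
N = √(1.6428 × 10⁻³) = 0.040531 rad s⁻¹ → T = 2π/N = 155.02 s = 2.5837 min ≈ 2.58 min.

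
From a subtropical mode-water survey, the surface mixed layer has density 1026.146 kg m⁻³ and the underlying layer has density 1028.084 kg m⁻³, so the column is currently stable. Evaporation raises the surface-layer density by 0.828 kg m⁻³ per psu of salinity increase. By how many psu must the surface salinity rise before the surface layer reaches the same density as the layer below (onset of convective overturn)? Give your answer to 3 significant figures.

2.34 psu

Density deficit of the surface layer: 1028.084 − 1026.146 = 1.938 kg m⁻³.
Required change = 1.938 / 0.828 = 2.34 psu.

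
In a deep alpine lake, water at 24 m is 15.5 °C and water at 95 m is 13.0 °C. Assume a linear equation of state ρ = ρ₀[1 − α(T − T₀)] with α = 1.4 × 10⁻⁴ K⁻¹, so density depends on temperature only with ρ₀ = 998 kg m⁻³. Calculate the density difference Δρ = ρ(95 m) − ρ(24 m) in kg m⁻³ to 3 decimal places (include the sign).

+0.349 kg m⁻³

ΔT = -2.5 K, Δρ/ρ₀ = −αΔT = 3.50 × 10⁻⁴.
Δρ = 998 × (3.50 × 10⁻⁴) = +0.349 kg m⁻³.
Positive Δρ: denser below, stable.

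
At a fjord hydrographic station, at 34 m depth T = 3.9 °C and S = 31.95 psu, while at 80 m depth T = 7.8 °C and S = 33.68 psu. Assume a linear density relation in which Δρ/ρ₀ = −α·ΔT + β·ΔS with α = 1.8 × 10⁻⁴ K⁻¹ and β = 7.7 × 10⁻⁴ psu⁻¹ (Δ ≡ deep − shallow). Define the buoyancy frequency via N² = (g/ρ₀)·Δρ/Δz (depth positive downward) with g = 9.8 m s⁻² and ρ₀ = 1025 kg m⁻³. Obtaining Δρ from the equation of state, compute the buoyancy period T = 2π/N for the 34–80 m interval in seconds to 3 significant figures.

ΔT = +3.9 K, ΔS = +1.73 psu (deep − shallow).
Δρ/ρ₀ = −αΔT + βΔS = -7.02 × 10⁻⁴ + 1.3321 × 10⁻³ = 6.301 × 10⁻⁴, so Δρ ≈ 0.6459 kg m⁻³.
N² = (g/ρ₀)·Δρ/Δz = g·(Δρ/ρ₀)/Δz = 9.8 × 6.301 × 10⁻⁴ / 46 = 1.3424 × 10⁻⁴ s⁻².
N = √(1.3424 × 10⁻⁴) = 0.011586 rad s⁻¹ → T = 2π/N = 542.31 s ≈ 542 s.

542 s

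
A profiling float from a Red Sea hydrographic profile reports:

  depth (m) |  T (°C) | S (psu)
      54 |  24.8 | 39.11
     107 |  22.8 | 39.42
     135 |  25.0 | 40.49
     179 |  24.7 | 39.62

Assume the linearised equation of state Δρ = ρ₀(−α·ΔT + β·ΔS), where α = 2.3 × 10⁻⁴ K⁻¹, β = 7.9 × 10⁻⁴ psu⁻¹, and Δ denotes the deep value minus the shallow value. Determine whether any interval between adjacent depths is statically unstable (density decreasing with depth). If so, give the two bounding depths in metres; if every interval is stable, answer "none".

135–179 m

Evaluate Δρ/ρ₀ = −αΔT + βΔS across each adjacent pair:
  54–107 m: −αΔT+βΔS = −(2.3 × 10⁻⁴)(-2.0)+(7.9 × 10⁻⁴)(+0.31) = 7.0 × 10⁻⁴ → stable
  107–135 m: −αΔT+βΔS = −(2.3 × 10⁻⁴)(+2.2)+(7.9 × 10⁻⁴)(+1.07) = 3.4 × 10⁻⁴ → stable
  135–179 m: −αΔT+βΔS = −(2.3 × 10⁻⁴)(-0.3)+(7.9 × 10⁻⁴)(-0.87) = -6.2 × 10⁻⁴ → UNSTABLE
The 135–179 m interval has Δρ < 0: lighter water underlies denser water.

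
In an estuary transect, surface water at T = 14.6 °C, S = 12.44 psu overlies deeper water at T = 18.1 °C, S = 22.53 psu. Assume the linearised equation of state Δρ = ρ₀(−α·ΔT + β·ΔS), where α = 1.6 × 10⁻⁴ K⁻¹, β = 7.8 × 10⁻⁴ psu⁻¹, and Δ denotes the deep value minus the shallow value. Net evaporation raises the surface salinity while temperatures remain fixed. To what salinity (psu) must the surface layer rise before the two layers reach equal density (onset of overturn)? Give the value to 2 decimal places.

21.81 psu

Neutral buoyancy requires −α(T_deep − T_surf) + β(S_deep − S_surf′) = 0.
S_surf′ = S_deep − (α/β)·ΔT = 22.53 − (1.6 × 10⁻⁴/7.8 × 10⁻⁴)·(+3.5) = 21.8121 psu.
Increase required: 21.8121 − 12.44 = 9.3721 psu.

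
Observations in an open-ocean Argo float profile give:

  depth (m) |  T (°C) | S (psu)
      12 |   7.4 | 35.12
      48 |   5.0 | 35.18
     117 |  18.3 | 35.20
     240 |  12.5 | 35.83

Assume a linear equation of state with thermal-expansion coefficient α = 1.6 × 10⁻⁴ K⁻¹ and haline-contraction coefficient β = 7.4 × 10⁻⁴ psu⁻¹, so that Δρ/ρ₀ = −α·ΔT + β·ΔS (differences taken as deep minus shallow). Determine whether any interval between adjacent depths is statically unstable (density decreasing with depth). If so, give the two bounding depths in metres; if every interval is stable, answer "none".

48–117 m

Evaluate Δρ/ρ₀ = −αΔT + βΔS across each adjacent pair:
  12–48 m: −αΔT+βΔS = −(1.6 × 10⁻⁴)(-2.4)+(7.4 × 10⁻⁴)(+0.06) = 4.3 × 10⁻⁴ → stable
  48–117 m: −αΔT+βΔS = −(1.6 × 10⁻⁴)(+13.3)+(7.4 × 10⁻⁴)(+0.02) = -2.1 × 10⁻³ → UNSTABLE
  117–240 m: −αΔT+βΔS = −(1.6 × 10⁻⁴)(-5.8)+(7.4 × 10⁻⁴)(+0.63) = 1.4 × 10⁻³ → stable
The 48–117 m interval has Δρ < 0: lighter water underlies denser water.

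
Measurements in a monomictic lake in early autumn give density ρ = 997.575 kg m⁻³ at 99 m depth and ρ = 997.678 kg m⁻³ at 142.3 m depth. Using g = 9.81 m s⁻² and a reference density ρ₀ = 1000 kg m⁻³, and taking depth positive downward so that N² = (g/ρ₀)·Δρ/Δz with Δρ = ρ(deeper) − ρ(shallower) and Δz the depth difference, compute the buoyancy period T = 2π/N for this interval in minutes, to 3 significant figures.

Δρ = 997.678 − 997.575 = 0.103 kg m⁻³ over Δz = 142.3 − 99 = 43.3 m.
N² = (9.81/1000) × (0.103/43.3) = 2.3336 × 10⁻⁵ s⁻².
N = √(2.3336 × 10⁻⁵) = 4.8307 × 10⁻³ rad s⁻¹, so T = 2π/N = 1.3007 × 10³ s = 21.678 min ≈ 21.7 min.
Since Δρ > 0 the layer is stably stratified.

21.7 min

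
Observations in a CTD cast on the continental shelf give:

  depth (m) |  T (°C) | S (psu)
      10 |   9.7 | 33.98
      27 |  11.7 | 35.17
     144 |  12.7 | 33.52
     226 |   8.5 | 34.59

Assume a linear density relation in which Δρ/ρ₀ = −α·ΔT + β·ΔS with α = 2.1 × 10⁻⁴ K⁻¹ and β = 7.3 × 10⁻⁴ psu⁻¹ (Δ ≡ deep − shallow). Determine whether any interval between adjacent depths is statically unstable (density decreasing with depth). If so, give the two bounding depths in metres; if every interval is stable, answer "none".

Evaluate Δρ/ρ₀ = −αΔT + βΔS across each adjacent pair:
  10–27 m: −αΔT+βΔS = −(2.1 × 10⁻⁴)(+2.0)+(7.3 × 10⁻⁴)(+1.19) = 4.5 × 10⁻⁴ → stable
  27–144 m: −αΔT+βΔS = −(2.1 × 10⁻⁴)(+1.0)+(7.3 × 10⁻⁴)(-1.65) = -1.4 × 10⁻³ → UNSTABLE
  144–226 m: −αΔT+βΔS = −(2.1 × 10⁻⁴)(-4.2)+(7.3 × 10⁻⁴)(+1.07) = 1.7 × 10⁻³ → stable
The 27–144 m interval has Δρ < 0: lighter water underlies denser water.

27–144 m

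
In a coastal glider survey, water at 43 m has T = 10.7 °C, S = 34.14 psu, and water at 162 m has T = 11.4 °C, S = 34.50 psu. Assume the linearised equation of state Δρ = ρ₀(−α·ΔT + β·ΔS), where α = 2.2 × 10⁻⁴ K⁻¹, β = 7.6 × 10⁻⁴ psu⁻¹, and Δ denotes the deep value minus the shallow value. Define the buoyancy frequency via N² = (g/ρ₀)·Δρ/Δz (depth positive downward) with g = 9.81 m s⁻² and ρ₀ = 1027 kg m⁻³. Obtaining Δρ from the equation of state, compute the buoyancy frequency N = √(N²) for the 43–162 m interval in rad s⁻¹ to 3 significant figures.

3.14 × 10⁻³ rad s⁻¹

ΔT = +0.7 K, ΔS = +0.36 psu (deep − shallow).
Δρ/ρ₀ = −αΔT + βΔS = -1.54 × 10⁻⁴ + 2.736 × 10⁻⁴ = 1.196 × 10⁻⁴, so Δρ ≈ 0.1228 kg m⁻³.
N² = (g/ρ₀)·Δρ/Δz = g·(Δρ/ρ₀)/Δz = 9.81 × 1.196 × 10⁻⁴ / 119 = 9.8595 × 10⁻⁶ s⁻².
N = √(9.8595 × 10⁻⁶) = 3.1400 × 10⁻³ rad s⁻¹ ≈ 3.14 × 10⁻³ rad s⁻¹.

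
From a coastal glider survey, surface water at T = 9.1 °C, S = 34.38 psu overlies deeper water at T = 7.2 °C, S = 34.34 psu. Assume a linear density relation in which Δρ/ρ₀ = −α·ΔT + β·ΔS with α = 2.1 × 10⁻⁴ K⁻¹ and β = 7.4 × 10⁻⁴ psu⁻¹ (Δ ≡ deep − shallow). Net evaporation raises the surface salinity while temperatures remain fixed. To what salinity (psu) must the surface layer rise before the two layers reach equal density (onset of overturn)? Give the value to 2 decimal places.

34.88 psu

Neutral buoyancy requires −α(T_deep − T_surf) + β(S_deep − S_surf′) = 0.
S_surf′ = S_deep − (α/β)·ΔT = 34.34 − (2.1 × 10⁻⁴/7.4 × 10⁻⁴)·(-1.9) = 34.8792 psu.
Increase required: 34.8792 − 34.38 = 0.4992 psu.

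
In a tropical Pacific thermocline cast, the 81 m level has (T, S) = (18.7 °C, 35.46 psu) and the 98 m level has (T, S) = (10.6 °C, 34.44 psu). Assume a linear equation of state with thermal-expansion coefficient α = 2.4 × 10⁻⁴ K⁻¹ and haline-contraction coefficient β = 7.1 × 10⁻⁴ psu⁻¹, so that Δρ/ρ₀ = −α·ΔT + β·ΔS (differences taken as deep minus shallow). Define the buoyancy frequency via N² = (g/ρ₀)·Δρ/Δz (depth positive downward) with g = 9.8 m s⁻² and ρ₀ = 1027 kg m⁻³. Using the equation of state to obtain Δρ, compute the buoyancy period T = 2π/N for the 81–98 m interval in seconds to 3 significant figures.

237 s

ΔT = -8.1 K, ΔS = -1.02 psu (deep − shallow).
Δρ/ρ₀ = −αΔT + βΔS = 1.944 × 10⁻³ − 7.242 × 10⁻⁴ = 1.2198 × 10⁻³, so Δρ ≈ 1.253 kg m⁻³.
N² = (g/ρ₀)·Δρ/Δz = g·(Δρ/ρ₀)/Δz = 9.8 × 1.2198 × 10⁻³ / 17 = 7.0318 × 10⁻⁴ s⁻².
N = √(7.0318 × 10⁻⁴) = 0.026518 rad s⁻¹ → T = 2π/N = 236.94 s ≈ 237 s.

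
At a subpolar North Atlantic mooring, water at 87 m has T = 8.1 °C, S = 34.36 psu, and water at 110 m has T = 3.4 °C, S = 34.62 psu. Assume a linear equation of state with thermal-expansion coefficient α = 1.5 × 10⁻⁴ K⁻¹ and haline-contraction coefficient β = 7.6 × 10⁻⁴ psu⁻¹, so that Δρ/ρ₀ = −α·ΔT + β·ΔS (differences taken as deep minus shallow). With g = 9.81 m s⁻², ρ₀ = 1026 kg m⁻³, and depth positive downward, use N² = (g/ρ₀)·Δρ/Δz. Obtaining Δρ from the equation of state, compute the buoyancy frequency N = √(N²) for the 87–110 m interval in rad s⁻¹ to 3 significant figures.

0.0196 rad s⁻¹

ΔT = -4.7 K, ΔS = +0.26 psu (deep − shallow).
Δρ/ρ₀ = −αΔT + βΔS = 7.05 × 10⁻⁴ + 1.976 × 10⁻⁴ = 9.026 × 10⁻⁴, so Δρ ≈ 0.9261 kg m⁻³.
N² = (g/ρ₀)·Δρ/Δz = g·(Δρ/ρ₀)/Δz = 9.81 × 9.026 × 10⁻⁴ / 23 = 3.8498 × 10⁻⁴ s⁻².
N = √(3.8498 × 10⁻⁴) = 0.019621 rad s⁻¹ ≈ 0.0196 rad s⁻¹.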